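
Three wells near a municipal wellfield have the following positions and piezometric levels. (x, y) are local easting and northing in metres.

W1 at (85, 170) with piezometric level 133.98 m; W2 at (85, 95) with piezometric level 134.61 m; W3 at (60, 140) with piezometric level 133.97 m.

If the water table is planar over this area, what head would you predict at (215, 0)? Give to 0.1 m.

Taking W1 as reference: W2−W1 = (0, -75, +0.63); W3−W1 = (-25, -30, -0.01).
Determinant of the coordinate differences = 0·(-30) − (-25)·(-75) = -1875.
∂h/∂x = [(+0.63)·(-30) − (-0.01)·(-75)] / -1875 = +0.01048
∂h/∂y = [0·(-0.01) − (-25)·(+0.63)] / -1875 = -0.008400
h(215, 0) = 133.98 + (+0.01048)·(130) + (-0.008400)·(-170) = 133.98 +1.362 +1.428 = 136.770 m.

136.8 m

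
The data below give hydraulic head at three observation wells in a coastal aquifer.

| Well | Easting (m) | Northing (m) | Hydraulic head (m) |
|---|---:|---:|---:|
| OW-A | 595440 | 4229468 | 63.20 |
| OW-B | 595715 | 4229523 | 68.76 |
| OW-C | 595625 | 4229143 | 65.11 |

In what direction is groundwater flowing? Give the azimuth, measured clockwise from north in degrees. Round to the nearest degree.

With h = a·x + b·y + c and OW-A as origin, the differences give:
  275·a + 55·b = +5.56
  185·a + (-325)·b = +1.91
Eliminate b (×(-325) and ×55, subtract): -99550·a = -1912.050 → a = ∂h/∂x = +0.01921
Back-substitute: b = ∂h/∂y = +0.005056.
Flow direction (−∇h) has components (-0.01921 E, -0.005056 N).
Azimuth = atan2(E, N) = atan2(-0.01921, -0.005056) = 255.3° ≈ 255°.

255°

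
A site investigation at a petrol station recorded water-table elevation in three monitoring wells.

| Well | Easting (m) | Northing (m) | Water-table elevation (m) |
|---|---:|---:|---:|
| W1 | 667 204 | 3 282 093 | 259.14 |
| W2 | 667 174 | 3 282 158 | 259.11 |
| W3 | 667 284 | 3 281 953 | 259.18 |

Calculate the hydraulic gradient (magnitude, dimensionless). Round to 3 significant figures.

Differences from W1: to W2 (Δx, Δy, Δh) = (-30, 65, -0.03); to W3 = (80, -140, +0.04).
Determinant of the coordinate differences = (-30)·(-140) − 80·65 = -1000.
∂h/∂x = [(-0.03)·(-140) − (+0.04)·65] / -1000 = -0.001600
∂h/∂y = [(-30)·(+0.04) − 80·(-0.03)] / -1000 = -0.001200
|∇h| = √(-0.001600² + -0.001200²) = 0.002

0.00200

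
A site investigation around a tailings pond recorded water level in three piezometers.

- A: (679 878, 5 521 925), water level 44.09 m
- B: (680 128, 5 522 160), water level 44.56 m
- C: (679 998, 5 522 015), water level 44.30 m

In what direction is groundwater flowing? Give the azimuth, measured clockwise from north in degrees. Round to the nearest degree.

Taking A as reference: B−A = (250, 235, +0.47); C−A = (120, 90, +0.21).
Solve a·Δx + b·Δy = Δh: det = 250·90 − 120·235 = -5700.
∂h/∂x = [(+0.47)·90 − (+0.21)·235] / -5700 = +0.001237
∂h/∂y = [250·(+0.21) − 120·(+0.47)] / -5700 = +0.0006842
Flow direction (−∇h) has components (-0.001237 E, -0.0006842 N).
Azimuth = atan2(E, N) = atan2(-0.001237, -0.0006842) = 241.0° ≈ 241°.

241°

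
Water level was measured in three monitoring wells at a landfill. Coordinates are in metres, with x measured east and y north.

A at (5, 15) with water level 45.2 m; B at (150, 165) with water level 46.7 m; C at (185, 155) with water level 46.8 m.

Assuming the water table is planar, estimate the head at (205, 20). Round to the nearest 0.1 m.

Three-point gradient (reference A): Δ to B = (145, 150, +1.5), Δ to C = (180, 140, +1.6).
∂h/∂x = +0.004478, ∂h/∂y = +0.005672 (det = -6700).
h(205, 20) = 45.2 + (+0.004478)·(200) + (+0.005672)·(5) = 45.2 +0.896 +0.028 = 46.124 m.

46.1 m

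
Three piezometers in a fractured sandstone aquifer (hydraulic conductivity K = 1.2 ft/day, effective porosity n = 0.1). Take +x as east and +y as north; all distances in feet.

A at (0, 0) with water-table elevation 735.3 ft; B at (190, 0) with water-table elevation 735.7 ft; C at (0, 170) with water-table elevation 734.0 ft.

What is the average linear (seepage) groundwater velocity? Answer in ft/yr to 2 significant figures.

∂h/∂x = (735.7 − 735.3) / (190 − 0) = +0.002105
∂h/∂y = (734.0 − 735.3) / (170 − 0) = -0.007647
|∇h| = √(0.002105² + -0.007647²) = 0.007931
Seepage velocity v = K·i/n = 1.2 × 0.007931 / 0.1 = 0.09517 ft/day = 34.76 ft/yr.

35 ft/yr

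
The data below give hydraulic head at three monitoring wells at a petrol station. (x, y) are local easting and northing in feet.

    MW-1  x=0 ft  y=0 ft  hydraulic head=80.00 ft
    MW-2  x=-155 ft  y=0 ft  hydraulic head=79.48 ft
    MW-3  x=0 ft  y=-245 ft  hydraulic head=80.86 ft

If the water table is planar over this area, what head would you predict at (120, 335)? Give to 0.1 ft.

∂h/∂x = (79.48 − 80.00) / (-155 − 0) = +0.003355
∂h/∂y = (80.86 − 80.00) / (-245 − 0) = -0.003510
h(120, 335) = 80.00 + (+0.003355)·(120) + (-0.003510)·(335) = 80.00 +0.403 -1.176 = 79.227 ft.

79.2 ft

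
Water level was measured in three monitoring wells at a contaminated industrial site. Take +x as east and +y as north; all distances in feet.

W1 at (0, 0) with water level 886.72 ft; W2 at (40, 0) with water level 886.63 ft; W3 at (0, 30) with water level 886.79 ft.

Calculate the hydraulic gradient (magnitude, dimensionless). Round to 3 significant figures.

0.00324

∂h/∂x = (886.63 − 886.72) / (40 − 0) = -0.002250
∂h/∂y = (886.79 − 886.72) / (30 − 0) = +0.002333
|∇h| = √(-0.002250² + 0.002333²) = 0.003241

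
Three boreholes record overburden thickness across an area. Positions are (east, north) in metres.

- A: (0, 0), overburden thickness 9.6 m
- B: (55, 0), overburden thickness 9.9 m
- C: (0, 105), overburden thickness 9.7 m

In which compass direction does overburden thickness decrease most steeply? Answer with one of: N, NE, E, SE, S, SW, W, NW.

∂d/∂x = (9.9 − 9.6) / (55 − 0) = +0.005455
∂d/∂y = (9.7 − 9.6) / (105 − 0) = +0.0009524
Steepest decrease is along −∇f = (-0.005455 E, -0.0009524 N) → west.

W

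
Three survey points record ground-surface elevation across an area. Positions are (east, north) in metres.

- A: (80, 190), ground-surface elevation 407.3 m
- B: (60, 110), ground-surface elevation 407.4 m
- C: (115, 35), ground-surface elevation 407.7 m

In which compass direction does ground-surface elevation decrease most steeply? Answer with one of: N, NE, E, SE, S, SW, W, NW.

Differences from A: to B (Δx, Δy, Δh) = (-20, -80, +0.1); to C = (35, -155, +0.4).
Solve a·Δx + b·Δy = Δz: det = (-20)·(-155) − 35·(-80) = 5900.
∂z/∂x = [(+0.1)·(-155) − (+0.4)·(-80)] / 5900 = +0.002797
∂z/∂y = [(-20)·(+0.4) − 35·(+0.1)] / 5900 = -0.001949
Steepest decrease is along −∇f = (-0.002797 E, +0.001949 N) → northwest.

NW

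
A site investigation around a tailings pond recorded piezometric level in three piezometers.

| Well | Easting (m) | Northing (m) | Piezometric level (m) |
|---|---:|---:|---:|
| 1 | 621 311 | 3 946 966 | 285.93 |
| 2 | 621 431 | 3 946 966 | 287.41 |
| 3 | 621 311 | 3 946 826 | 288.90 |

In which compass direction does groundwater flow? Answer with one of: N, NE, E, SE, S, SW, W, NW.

∂h/∂x = (287.41 − 285.93) / (621431 − 621311) = +0.01233
∂h/∂y = (288.90 − 285.93) / (3946826 − 3946966) = -0.02121
Flow = −∇h = (-0.01233 east, +0.02121 north), which points northwest.

NW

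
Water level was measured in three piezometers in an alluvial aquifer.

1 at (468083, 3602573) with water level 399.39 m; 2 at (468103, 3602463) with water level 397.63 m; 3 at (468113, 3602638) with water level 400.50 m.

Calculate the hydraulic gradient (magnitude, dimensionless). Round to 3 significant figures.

With h = a·x + b·y + c and 1 as origin, the differences give:
  20·a + (-110)·b = -1.76
  30·a + 65·b = +1.11
Eliminate b (×65 and ×(-110), subtract): 4600·a = 7.700 → a = ∂h/∂x = +0.001674
Back-substitute: b = ∂h/∂y = +0.01630.
|∇h| = √(0.001674² + 0.01630²) = 0.01639

0.0164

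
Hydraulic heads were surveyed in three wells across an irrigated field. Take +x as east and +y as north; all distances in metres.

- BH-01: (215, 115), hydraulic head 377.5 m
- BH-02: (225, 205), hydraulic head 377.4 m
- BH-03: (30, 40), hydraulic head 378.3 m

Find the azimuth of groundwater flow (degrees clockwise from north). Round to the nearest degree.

Taking BH-01 as reference: BH-02−BH-01 = (10, 90, -0.1); BH-03−BH-01 = (-185, -75, +0.8).
Determinant of the coordinate differences = 10·(-75) − (-185)·90 = 15900.
∂h/∂x = [(-0.1)·(-75) − (+0.8)·90] / 15900 = -0.004057
∂h/∂y = [10·(+0.8) − (-185)·(-0.1)] / 15900 = -0.0006604
Flow direction (−∇h) has components (+0.004057 E, +0.0006604 N).
Azimuth = atan2(E, N) = atan2(+0.004057, +0.0006604) = 80.8° ≈ 081°.

081°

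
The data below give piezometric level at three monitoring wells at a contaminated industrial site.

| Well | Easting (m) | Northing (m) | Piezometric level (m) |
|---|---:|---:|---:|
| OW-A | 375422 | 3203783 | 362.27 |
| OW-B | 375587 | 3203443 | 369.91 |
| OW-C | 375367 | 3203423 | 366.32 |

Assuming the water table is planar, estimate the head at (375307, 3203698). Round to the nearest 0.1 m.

361.4 m

With h = a·x + b·y + c and OW-A as origin, the differences give:
  165·a + (-340)·b = +7.64
  (-55)·a + (-360)·b = +4.05
Eliminate b (×(-360) and ×(-340), subtract): -78100·a = -1373.400 → a = ∂h/∂x = +0.01759
Back-substitute: b = ∂h/∂y = -0.01394.
h(375307, 3203698) = 362.27 + (+0.01759)·(-115) + (-0.01394)·(-85) = 362.27 -2.022 +1.185 = 361.432 m.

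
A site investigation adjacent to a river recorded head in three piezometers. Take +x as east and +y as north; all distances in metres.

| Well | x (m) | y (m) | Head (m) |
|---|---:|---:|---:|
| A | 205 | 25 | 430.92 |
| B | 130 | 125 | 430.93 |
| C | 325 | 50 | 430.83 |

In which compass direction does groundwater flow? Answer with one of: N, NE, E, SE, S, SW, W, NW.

NE

Taking A as reference: B−A = (-75, 100, +0.01); C−A = (120, 25, -0.09).
Determinant of the coordinate differences = (-75)·25 − 120·100 = -13875.
∂h/∂x = [(+0.01)·25 − (-0.09)·100] / -13875 = -0.0006667
∂h/∂y = [(-75)·(-0.09) − 120·(+0.01)] / -13875 = -0.0004000
Flow = −∇h = (+0.0006667 east, +0.0004000 north), which points northeast.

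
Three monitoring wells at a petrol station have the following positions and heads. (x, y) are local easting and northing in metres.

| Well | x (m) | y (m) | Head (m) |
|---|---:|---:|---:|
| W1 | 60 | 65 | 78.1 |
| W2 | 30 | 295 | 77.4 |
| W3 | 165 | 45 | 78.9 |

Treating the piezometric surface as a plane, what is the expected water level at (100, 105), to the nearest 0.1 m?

Three-point gradient (reference W1): Δ to W2 = (-30, 230, -0.7), Δ to W3 = (105, -20, +0.8).
∂h/∂x = +0.007219, ∂h/∂y = -0.002102 (det = -23550).
h(100, 105) = 78.1 + (+0.007219)·(40) + (-0.002102)·(40) = 78.1 +0.289 -0.084 = 78.305 m.

78.3 m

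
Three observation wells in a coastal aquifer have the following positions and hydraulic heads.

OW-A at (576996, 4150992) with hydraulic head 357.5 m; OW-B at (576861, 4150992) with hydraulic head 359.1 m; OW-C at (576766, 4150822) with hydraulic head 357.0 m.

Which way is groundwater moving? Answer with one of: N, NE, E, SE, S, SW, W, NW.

SE

Taking OW-A as reference: OW-B−OW-A = (-135, 0, +1.6); OW-C−OW-A = (-230, -170, -0.5).
Solve a·Δx + b·Δy = Δh: det = (-135)·(-170) − (-230)·0 = 22950.
∂h/∂x = [(+1.6)·(-170) − (-0.5)·0] / 22950 = -0.01185
∂h/∂y = [(-135)·(-0.5) − (-230)·(+1.6)] / 22950 = +0.01898
Flow = −∇h = (+0.01185 east, -0.01898 north), which points southeast.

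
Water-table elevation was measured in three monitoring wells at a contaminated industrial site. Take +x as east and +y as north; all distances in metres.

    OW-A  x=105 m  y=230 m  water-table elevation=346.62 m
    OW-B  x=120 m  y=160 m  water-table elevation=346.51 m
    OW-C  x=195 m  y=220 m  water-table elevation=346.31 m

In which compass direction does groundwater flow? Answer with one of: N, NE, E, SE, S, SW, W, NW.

E

With h = a·x + b·y + c and OW-A as origin, the differences give:
  15·a + (-70)·b = -0.11
  90·a + (-10)·b = -0.31
Eliminate b (×(-10) and ×(-70), subtract): 6150·a = -20.600 → a = ∂h/∂x = -0.003350
Back-substitute: b = ∂h/∂y = +0.0008537.
Flow = −∇h = (+0.003350 east, -0.0008537 north), which points east.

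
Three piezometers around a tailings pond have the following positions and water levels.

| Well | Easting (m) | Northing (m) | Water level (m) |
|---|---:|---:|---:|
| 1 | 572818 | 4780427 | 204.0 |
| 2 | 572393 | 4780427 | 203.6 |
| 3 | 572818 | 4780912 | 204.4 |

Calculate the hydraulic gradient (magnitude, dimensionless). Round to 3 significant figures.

∂h/∂x = (203.6 − 204.0) / (572393 − 572818) = +0.0009412
∂h/∂y = (204.4 − 204.0) / (4780912 − 4780427) = +0.0008247
|∇h| = √(0.0009412² + 0.0008247²) = 0.001251

0.00125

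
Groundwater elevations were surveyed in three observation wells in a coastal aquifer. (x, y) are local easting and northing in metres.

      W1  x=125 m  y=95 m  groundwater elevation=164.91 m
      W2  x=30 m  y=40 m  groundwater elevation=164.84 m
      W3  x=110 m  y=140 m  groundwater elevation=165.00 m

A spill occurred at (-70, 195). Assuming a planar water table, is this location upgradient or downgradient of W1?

upgradient

Differences from W1: to W2 (Δx, Δy, Δh) = (-95, -55, -0.07); to W3 = (-15, 45, +0.09).
Determinant of the coordinate differences = (-95)·45 − (-15)·(-55) = -5100.
∂h/∂x = [(-0.07)·45 − (+0.09)·(-55)] / -5100 = -0.0003529
∂h/∂y = [(-95)·(+0.09) − (-15)·(-0.07)] / -5100 = +0.001882
Head at (-70, 195) = 164.91 + (-0.0003529)·(-195) + (+0.001882)·(100) = 165.17 m.
That is higher than the 164.91 m at W1, so the point is upgradient.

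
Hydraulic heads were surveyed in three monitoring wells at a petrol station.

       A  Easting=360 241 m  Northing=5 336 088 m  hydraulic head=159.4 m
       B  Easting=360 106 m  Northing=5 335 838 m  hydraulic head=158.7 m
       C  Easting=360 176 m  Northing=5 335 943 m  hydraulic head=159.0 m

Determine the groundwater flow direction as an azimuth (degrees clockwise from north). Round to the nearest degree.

Differences from A: to B (Δx, Δy, Δh) = (-135, -250, -0.7); to C = (-65, -145, -0.4).
Determinant of the coordinate differences = (-135)·(-145) − (-65)·(-250) = 3325.
∂h/∂x = [(-0.7)·(-145) − (-0.4)·(-250)] / 3325 = +0.0004511
∂h/∂y = [(-135)·(-0.4) − (-65)·(-0.7)] / 3325 = +0.002556
Flow direction (−∇h) has components (-0.0004511 E, -0.002556 N).
Azimuth = atan2(E, N) = atan2(-0.0004511, -0.002556) = 190.0° ≈ 190°.

190°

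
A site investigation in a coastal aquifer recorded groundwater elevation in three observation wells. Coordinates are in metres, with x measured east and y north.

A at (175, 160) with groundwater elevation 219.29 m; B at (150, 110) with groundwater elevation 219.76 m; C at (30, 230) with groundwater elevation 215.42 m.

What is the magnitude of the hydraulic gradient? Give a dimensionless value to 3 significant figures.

With h = a·x + b·y + c and A as origin, the differences give:
  (-25)·a + (-50)·b = +0.47
  (-145)·a + 70·b = -3.87
Eliminate b (×70 and ×(-50), subtract): -9000·a = -160.600 → a = ∂h/∂x = +0.01784
Back-substitute: b = ∂h/∂y = -0.01832.
|∇h| = √(0.01784² + -0.01832²) = 0.02557

0.0256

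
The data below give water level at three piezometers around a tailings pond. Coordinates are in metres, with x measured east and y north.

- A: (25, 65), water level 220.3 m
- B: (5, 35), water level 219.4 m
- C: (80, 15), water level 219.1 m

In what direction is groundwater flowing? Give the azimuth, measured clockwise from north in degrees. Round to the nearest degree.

Differences from A: to B (Δx, Δy, Δh) = (-20, -30, -0.9); to C = (55, -50, -1.2).
Solve a·Δx + b·Δy = Δh: det = (-20)·(-50) − 55·(-30) = 2650.
∂h/∂x = [(-0.9)·(-50) − (-1.2)·(-30)] / 2650 = +0.003396
∂h/∂y = [(-20)·(-1.2) − 55·(-0.9)] / 2650 = +0.02774
Flow direction (−∇h) has components (-0.003396 E, -0.02774 N).
Azimuth = atan2(E, N) = atan2(-0.003396, -0.02774) = 187.0° ≈ 187°.

187°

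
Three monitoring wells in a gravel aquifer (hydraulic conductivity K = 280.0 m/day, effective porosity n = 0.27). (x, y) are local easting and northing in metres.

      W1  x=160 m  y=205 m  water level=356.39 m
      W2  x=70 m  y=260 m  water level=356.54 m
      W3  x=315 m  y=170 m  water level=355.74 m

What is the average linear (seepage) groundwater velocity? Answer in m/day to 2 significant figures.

9.0 m/day

Taking W1 as reference: W2−W1 = (-90, 55, +0.15); W3−W1 = (155, -35, -0.65).
Determinant of the coordinate differences = (-90)·(-35) − 155·55 = -5375.
∂h/∂x = [(+0.15)·(-35) − (-0.65)·55] / -5375 = -0.005674
∂h/∂y = [(-90)·(-0.65) − 155·(+0.15)] / -5375 = -0.006558
|∇h| = √(-0.005674² + -0.006558²) = 0.008672
Seepage velocity v = K·i/n = 280.0 × 0.008672 / 0.27 = 8.993 m/day.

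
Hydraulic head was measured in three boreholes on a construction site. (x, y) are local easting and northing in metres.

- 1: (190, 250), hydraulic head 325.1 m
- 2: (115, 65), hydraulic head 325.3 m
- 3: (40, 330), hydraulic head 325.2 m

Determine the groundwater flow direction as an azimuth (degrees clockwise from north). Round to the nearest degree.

Differences from 1: to 2 (Δx, Δy, Δh) = (-75, -185, +0.2); to 3 = (-150, 80, +0.1).
Solve a·Δx + b·Δy = Δh: det = (-75)·80 − (-150)·(-185) = -33750.
∂h/∂x = [(+0.2)·80 − (+0.1)·(-185)] / -33750 = -0.001022
∂h/∂y = [(-75)·(+0.1) − (-150)·(+0.2)] / -33750 = -0.0006667
Flow direction (−∇h) has components (+0.001022 E, +0.0006667 N).
Azimuth = atan2(E, N) = atan2(+0.001022, +0.0006667) = 56.9° ≈ 057°.

057°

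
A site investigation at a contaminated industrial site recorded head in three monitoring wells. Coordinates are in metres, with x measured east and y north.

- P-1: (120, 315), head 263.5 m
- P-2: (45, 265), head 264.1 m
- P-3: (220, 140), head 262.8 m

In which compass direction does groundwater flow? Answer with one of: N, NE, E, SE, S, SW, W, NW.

Taking P-1 as reference: P-2−P-1 = (-75, -50, +0.6); P-3−P-1 = (100, -175, -0.7).
Solve a·Δx + b·Δy = Δh: det = (-75)·(-175) − 100·(-50) = 18125.
∂h/∂x = [(+0.6)·(-175) − (-0.7)·(-50)] / 18125 = -0.007724
∂h/∂y = [(-75)·(-0.7) − 100·(+0.6)] / 18125 = -0.0004138
Flow = −∇h = (+0.007724 east, +0.0004138 north), which points east.

E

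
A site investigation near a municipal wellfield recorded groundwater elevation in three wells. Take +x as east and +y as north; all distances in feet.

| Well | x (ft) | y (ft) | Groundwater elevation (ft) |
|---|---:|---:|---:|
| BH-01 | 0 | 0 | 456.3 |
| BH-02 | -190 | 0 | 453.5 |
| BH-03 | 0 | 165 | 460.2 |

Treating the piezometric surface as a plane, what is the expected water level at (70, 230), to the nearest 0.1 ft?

∂h/∂x = (453.5 − 456.3) / (-190 − 0) = +0.01474
∂h/∂y = (460.2 − 456.3) / (165 − 0) = +0.02364
h(70, 230) = 456.3 + (+0.01474)·(70) + (+0.02364)·(230) = 456.3 +1.032 +5.436 = 462.768 ft.

462.8 ft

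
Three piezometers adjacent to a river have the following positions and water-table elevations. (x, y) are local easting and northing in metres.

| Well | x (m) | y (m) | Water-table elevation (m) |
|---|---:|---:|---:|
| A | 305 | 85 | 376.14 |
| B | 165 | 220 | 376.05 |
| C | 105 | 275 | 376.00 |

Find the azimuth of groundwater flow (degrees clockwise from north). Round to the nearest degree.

228°

Taking A as reference: B−A = (-140, 135, -0.09); C−A = (-200, 190, -0.14).
Determinant of the coordinate differences = (-140)·190 − (-200)·135 = 400.
∂h/∂x = [(-0.09)·190 − (-0.14)·135] / 400 = +0.004500
∂h/∂y = [(-140)·(-0.14) − (-200)·(-0.09)] / 400 = +0.004000
Flow direction (−∇h) has components (-0.004500 E, -0.004000 N).
Azimuth = atan2(E, N) = atan2(-0.004500, -0.004000) = 228.4° ≈ 228°.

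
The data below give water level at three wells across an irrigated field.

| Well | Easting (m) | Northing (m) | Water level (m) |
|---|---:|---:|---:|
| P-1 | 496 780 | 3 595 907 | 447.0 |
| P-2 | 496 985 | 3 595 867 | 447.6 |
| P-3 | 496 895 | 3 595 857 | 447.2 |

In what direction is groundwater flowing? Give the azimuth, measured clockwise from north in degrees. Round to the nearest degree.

218°

Differences from P-1: to P-2 (Δx, Δy, Δh) = (205, -40, +0.6); to P-3 = (115, -50, +0.2).
Determinant of the coordinate differences = 205·(-50) − 115·(-40) = -5650.
∂h/∂x = [(+0.6)·(-50) − (+0.2)·(-40)] / -5650 = +0.003894
∂h/∂y = [205·(+0.2) − 115·(+0.6)] / -5650 = +0.004956
Flow direction (−∇h) has components (-0.003894 E, -0.004956 N).
Azimuth = atan2(E, N) = atan2(-0.003894, -0.004956) = 218.2° ≈ 218°.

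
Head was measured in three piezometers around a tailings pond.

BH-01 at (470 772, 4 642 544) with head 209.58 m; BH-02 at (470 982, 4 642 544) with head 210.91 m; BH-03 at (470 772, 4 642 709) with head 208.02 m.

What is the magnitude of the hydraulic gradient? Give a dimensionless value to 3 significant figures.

0.0114

∂h/∂x = (210.91 − 209.58) / (470982 − 470772) = +0.006333
∂h/∂y = (208.02 − 209.58) / (4642709 − 4642544) = -0.009455
|∇h| = √(0.006333² + -0.009455²) = 0.01138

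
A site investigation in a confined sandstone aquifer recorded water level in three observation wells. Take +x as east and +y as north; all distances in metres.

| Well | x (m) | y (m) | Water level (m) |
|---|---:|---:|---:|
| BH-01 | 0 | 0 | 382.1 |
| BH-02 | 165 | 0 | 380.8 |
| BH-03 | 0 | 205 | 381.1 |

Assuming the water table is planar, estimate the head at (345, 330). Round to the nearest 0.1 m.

377.8 m

∂h/∂x = (380.8 − 382.1) / (165 − 0) = -0.007879
∂h/∂y = (381.1 − 382.1) / (205 − 0) = -0.004878
h(345, 330) = 382.1 + (-0.007879)·(345) + (-0.004878)·(330) = 382.1 -2.718 -1.610 = 377.772 m.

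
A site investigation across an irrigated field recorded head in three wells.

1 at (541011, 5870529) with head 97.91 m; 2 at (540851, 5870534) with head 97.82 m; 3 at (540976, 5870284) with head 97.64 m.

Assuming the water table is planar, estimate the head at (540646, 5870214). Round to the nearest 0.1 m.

Taking 1 as reference: 2−1 = (-160, 5, -0.09); 3−1 = (-35, -245, -0.27).
Solve a·Δx + b·Δy = Δh: det = (-160)·(-245) − (-35)·5 = 39375.
∂h/∂x = [(-0.09)·(-245) − (-0.27)·5] / 39375 = +0.0005943
∂h/∂y = [(-160)·(-0.27) − (-35)·(-0.09)] / 39375 = +0.001017
h(540646, 5870214) = 97.91 + (+0.0005943)·(-365) + (+0.001017)·(-315) = 97.91 -0.217 -0.320 = 97.373 m.

97.4 m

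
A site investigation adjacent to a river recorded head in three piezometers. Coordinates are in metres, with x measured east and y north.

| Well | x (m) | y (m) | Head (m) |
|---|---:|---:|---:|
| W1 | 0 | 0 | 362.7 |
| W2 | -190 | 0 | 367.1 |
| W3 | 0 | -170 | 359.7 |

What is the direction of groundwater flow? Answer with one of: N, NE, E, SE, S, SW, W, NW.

∂h/∂x = (367.1 − 362.7) / (-190 − 0) = -0.02316
∂h/∂y = (359.7 − 362.7) / (-170 − 0) = +0.01765
Flow = −∇h = (+0.02316 east, -0.01765 north), which points southeast.

SE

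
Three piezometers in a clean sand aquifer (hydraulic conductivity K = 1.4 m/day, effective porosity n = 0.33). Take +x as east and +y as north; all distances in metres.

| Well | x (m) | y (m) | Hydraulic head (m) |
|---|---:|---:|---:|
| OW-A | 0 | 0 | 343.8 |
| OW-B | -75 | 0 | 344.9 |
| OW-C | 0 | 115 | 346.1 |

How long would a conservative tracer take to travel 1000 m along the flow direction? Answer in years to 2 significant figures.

∂h/∂x = (344.9 − 343.8) / (-75 − 0) = -0.01467
∂h/∂y = (346.1 − 343.8) / (115 − 0) = +0.02000
|∇h| = √(-0.01467² + 0.02000²) = 0.0248
Seepage velocity v = K·i/n = 1.4 × 0.0248 / 0.33 = 0.1052 m/day.
t = 1000 / 0.1052 = 9506 days = 26 years.

26 years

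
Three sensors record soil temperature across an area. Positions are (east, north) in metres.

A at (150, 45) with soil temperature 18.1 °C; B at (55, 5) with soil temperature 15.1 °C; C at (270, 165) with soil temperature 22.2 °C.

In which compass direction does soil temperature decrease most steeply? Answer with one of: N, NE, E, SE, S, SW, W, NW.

W

Taking A as reference: B−A = (-95, -40, -3.0); C−A = (120, 120, +4.1).
Determinant of the coordinate differences = (-95)·120 − 120·(-40) = -6600.
∂T/∂x = [(-3.0)·120 − (+4.1)·(-40)] / -6600 = +0.02970
∂T/∂y = [(-95)·(+4.1) − 120·(-3.0)] / -6600 = +0.004470
Steepest decrease is along −∇f = (-0.02970 E, -0.004470 N) → west.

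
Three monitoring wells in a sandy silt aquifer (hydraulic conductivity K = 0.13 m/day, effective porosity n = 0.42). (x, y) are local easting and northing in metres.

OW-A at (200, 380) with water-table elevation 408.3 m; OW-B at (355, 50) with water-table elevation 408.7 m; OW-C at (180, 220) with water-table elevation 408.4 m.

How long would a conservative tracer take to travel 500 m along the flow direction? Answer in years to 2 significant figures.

With h = a·x + b·y + c and OW-A as origin, the differences give:
  155·a + (-330)·b = +0.4
  (-20)·a + (-160)·b = +0.1
Eliminate b (×(-160) and ×(-330), subtract): -31400·a = -31.00 → a = ∂h/∂x = +0.0009873
Back-substitute: b = ∂h/∂y = -0.0007484.
|∇h| = √(0.0009873² + -0.0007484²) = 0.001239
Seepage velocity v = K·i/n = 0.13 × 0.001239 / 0.42 = 0.0003835 m/day.
t = 500 / 0.0003835 = 1.304e+06 days = 3.57e+03 years.

3600 years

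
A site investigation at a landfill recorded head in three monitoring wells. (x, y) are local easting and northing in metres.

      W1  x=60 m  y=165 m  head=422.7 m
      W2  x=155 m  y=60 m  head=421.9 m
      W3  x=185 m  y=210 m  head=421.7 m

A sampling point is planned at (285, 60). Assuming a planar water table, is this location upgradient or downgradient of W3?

downgradient

With h = a·x + b·y + c and W1 as origin, the differences give:
  95·a + (-105)·b = -0.8
  125·a + 45·b = -1.0
Eliminate b (×45 and ×(-105), subtract): 17400·a = -141.00 → a = ∂h/∂x = -0.008103
Back-substitute: b = ∂h/∂y = +0.0002874.
Head at (285, 60) = 422.7 + (-0.008103)·(225) + (+0.0002874)·(-105) = 420.85 m.
That is lower than the 421.7 m at W3, so the point is downgradient.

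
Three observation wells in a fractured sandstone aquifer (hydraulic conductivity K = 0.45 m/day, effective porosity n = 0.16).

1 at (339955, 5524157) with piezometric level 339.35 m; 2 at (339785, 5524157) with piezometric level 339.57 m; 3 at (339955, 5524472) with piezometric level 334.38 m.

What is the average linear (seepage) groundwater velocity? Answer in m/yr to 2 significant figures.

∂h/∂x = (339.57 − 339.35) / (339785 − 339955) = -0.001294
∂h/∂y = (334.38 − 339.35) / (5524472 − 5524157) = -0.01578
|∇h| = √(-0.001294² + -0.01578²) = 0.01583
Seepage velocity v = K·i/n = 0.45 × 0.01583 / 0.16 = 0.04452 m/day = 16.26 m/yr.

16 m/yr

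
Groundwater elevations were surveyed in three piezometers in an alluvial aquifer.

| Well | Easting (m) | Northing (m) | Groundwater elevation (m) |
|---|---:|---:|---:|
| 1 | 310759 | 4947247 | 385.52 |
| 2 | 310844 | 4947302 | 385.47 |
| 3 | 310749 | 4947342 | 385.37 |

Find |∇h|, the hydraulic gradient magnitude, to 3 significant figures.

With h = a·x + b·y + c and 1 as origin, the differences give:
  85·a + 55·b = -0.05
  (-10)·a + 95·b = -0.15
Eliminate b (×95 and ×55, subtract): 8625·a = 3.500 → a = ∂h/∂x = +0.0004058
Back-substitute: b = ∂h/∂y = -0.001536.
|∇h| = √(0.0004058² + -0.001536²) = 0.001589

0.00159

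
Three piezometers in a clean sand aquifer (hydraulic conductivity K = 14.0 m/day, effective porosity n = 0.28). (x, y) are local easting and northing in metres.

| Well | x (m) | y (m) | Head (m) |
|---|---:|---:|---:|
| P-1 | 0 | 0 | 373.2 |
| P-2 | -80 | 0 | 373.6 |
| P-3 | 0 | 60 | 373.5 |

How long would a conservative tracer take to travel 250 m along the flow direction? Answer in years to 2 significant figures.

1.9 years

∂h/∂x = (373.6 − 373.2) / (-80 − 0) = -0.005000
∂h/∂y = (373.5 − 373.2) / (60 − 0) = +0.005000
|∇h| = √(-0.005000² + 0.005000²) = 0.007071
Seepage velocity v = K·i/n = 14.0 × 0.007071 / 0.28 = 0.3535 m/day.
t = 250 / 0.3535 = 707.2 days = 1.94 years.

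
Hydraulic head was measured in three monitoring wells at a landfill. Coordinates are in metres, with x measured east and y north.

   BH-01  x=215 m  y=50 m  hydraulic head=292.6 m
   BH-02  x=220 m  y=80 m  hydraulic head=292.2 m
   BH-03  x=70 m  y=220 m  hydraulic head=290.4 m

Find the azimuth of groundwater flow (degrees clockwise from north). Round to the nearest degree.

002°

Three-point gradient (reference BH-01): Δ to BH-02 = (5, 30, -0.4), Δ to BH-03 = (-145, 170, -2.2).
∂h/∂x = -0.0003846, ∂h/∂y = -0.01327 (det = 5200).
Flow direction (−∇h) has components (+0.0003846 E, +0.01327 N).
Azimuth = atan2(E, N) = atan2(+0.0003846, +0.01327) = 1.7° ≈ 002°.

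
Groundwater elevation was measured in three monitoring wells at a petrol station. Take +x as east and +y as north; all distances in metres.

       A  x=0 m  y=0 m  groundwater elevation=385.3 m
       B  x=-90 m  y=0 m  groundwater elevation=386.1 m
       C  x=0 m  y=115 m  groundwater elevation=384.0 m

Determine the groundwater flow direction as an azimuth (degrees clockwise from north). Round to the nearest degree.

038°

∂h/∂x = (386.1 − 385.3) / (-90 − 0) = -0.008889
∂h/∂y = (384.0 − 385.3) / (115 − 0) = -0.01130
Flow direction (−∇h) has components (+0.008889 E, +0.01130 N).
Azimuth = atan2(E, N) = atan2(+0.008889, +0.01130) = 38.2° ≈ 038°.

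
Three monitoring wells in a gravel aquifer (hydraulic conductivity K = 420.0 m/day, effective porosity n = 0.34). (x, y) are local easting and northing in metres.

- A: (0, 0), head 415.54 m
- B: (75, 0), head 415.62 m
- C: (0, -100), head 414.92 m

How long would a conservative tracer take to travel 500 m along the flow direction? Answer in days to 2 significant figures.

64 days

∂h/∂x = (415.62 − 415.54) / (75 − 0) = +0.001067
∂h/∂y = (414.92 − 415.54) / (-100 − 0) = +0.006200
|∇h| = √(0.001067² + 0.006200²) = 0.006291
Seepage velocity v = K·i/n = 420.0 × 0.006291 / 0.34 = 7.771 m/day.
t = 500 / 7.771 = 64.34 days.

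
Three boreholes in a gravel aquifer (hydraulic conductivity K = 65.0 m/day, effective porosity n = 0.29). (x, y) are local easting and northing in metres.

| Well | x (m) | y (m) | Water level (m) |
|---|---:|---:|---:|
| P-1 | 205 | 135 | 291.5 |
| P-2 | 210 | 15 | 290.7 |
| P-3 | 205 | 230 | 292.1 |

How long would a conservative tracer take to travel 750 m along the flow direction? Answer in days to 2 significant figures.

Three-point gradient (reference P-1): Δ to P-2 = (5, -120, -0.8), Δ to P-3 = (0, 95, +0.6).
∂h/∂x = -0.008421, ∂h/∂y = +0.006316 (det = 475).
|∇h| = √(-0.008421² + 0.006316²) = 0.01053
Seepage velocity v = K·i/n = 65.0 × 0.01053 / 0.29 = 2.36 m/day.
t = 750 / 2.36 = 317.8 days.

320 days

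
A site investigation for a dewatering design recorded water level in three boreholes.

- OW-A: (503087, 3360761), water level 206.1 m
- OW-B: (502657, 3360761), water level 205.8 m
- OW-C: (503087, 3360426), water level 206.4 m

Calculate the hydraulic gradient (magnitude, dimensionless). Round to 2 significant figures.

0.0011

∂h/∂x = (205.8 − 206.1) / (502657 − 503087) = +0.0006977
∂h/∂y = (206.4 − 206.1) / (3360426 − 3360761) = -0.0008955
|∇h| = √(0.0006977² + -0.0008955²) = 0.001135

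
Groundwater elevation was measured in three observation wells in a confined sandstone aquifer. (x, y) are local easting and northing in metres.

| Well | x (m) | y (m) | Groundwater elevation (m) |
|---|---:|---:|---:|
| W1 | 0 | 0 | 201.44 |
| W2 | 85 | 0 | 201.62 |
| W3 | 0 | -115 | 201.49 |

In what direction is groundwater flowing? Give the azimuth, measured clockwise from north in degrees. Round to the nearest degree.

282°

∂h/∂x = (201.62 − 201.44) / (85 − 0) = +0.002118
∂h/∂y = (201.49 − 201.44) / (-115 − 0) = -0.0004348
Flow direction (−∇h) has components (-0.002118 E, +0.0004348 N).
Azimuth = atan2(E, N) = atan2(-0.002118, +0.0004348) = 281.6° ≈ 282°.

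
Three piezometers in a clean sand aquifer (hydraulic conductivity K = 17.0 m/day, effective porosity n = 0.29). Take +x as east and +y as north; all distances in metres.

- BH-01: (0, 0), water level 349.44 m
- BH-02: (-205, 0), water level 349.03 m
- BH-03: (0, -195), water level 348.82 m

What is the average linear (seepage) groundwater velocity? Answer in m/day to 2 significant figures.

0.22 m/day

∂h/∂x = (349.03 − 349.44) / (-205 − 0) = +0.002000
∂h/∂y = (348.82 − 349.44) / (-195 − 0) = +0.003179
|∇h| = √(0.002000² + 0.003179²) = 0.003756
Seepage velocity v = K·i/n = 17.0 × 0.003756 / 0.29 = 0.2202 m/day.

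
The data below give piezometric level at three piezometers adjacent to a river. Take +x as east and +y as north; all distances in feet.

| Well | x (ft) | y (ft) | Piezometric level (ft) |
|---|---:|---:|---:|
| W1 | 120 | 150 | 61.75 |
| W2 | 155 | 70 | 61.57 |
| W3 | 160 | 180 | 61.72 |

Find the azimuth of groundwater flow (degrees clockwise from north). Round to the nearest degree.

Three-point gradient (reference W1): Δ to W2 = (35, -80, -0.18), Δ to W3 = (40, 30, -0.03).
∂h/∂x = -0.001835, ∂h/∂y = +0.001447 (det = 4250).
Flow direction (−∇h) has components (+0.001835 E, -0.001447 N).
Azimuth = atan2(E, N) = atan2(+0.001835, -0.001447) = 128.3° ≈ 128°.

128°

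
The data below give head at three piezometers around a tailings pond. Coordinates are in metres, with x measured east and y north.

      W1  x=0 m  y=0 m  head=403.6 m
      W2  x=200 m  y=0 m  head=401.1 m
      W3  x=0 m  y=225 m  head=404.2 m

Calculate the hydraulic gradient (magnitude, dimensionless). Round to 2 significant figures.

∂h/∂x = (401.1 − 403.6) / (200 − 0) = -0.01250
∂h/∂y = (404.2 − 403.6) / (225 − 0) = +0.002667
|∇h| = √(-0.01250² + 0.002667²) = 0.01278

0.013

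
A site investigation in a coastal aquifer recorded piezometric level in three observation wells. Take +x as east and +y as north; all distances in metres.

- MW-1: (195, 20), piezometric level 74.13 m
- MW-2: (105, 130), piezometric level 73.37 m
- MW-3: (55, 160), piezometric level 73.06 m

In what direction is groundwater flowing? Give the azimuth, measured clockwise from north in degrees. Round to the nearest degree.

With h = a·x + b·y + c and MW-1 as origin, the differences give:
  (-90)·a + 110·b = -0.76
  (-140)·a + 140·b = -1.07
Eliminate b (×140 and ×110, subtract): 2800·a = 11.300 → a = ∂h/∂x = +0.004036
Back-substitute: b = ∂h/∂y = -0.003607.
Flow direction (−∇h) has components (-0.004036 E, +0.003607 N).
Azimuth = atan2(E, N) = atan2(-0.004036, +0.003607) = 311.8° ≈ 312°.

312°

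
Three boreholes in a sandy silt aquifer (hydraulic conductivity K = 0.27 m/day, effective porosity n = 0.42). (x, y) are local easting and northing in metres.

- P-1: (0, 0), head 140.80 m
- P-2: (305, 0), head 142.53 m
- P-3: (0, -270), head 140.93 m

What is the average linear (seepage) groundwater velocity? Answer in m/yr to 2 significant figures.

∂h/∂x = (142.53 − 140.80) / (305 − 0) = +0.005672
∂h/∂y = (140.93 − 140.80) / (-270 − 0) = -0.0004815
|∇h| = √(0.005672² + -0.0004815²) = 0.005692
Seepage velocity v = K·i/n = 0.27 × 0.005692 / 0.42 = 0.003659 m/day = 1.336 m/yr.

1.3 m/yr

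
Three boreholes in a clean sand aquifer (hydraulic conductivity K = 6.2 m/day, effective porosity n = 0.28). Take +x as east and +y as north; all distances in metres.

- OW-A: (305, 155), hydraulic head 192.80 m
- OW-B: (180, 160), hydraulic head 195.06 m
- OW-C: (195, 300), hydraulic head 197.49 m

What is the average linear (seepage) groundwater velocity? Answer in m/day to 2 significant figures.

0.57 m/day

With h = a·x + b·y + c and OW-A as origin, the differences give:
  (-125)·a + 5·b = +2.26
  (-110)·a + 145·b = +4.69
Eliminate b (×145 and ×5, subtract): -17575·a = 304.250 → a = ∂h/∂x = -0.01731
Back-substitute: b = ∂h/∂y = +0.01921.
|∇h| = √(-0.01731² + 0.01921²) = 0.02586
Seepage velocity v = K·i/n = 6.2 × 0.02586 / 0.28 = 0.5726 m/day.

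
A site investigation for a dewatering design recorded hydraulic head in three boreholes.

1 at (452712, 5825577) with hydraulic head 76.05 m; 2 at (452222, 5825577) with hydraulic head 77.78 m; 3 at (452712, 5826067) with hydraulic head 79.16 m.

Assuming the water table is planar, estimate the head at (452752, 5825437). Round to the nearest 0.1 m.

∂h/∂x = (77.78 − 76.05) / (452222 − 452712) = -0.003531
∂h/∂y = (79.16 − 76.05) / (5826067 − 5825577) = +0.006347
h(452752, 5825437) = 76.05 + (-0.003531)·(40) + (+0.006347)·(-140) = 76.05 -0.141 -0.889 = 75.020 m.

75.0 m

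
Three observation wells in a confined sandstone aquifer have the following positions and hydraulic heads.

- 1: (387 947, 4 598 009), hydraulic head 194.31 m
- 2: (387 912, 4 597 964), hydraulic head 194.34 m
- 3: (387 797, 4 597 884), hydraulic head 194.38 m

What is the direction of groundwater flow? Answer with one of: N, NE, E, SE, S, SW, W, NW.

Taking 1 as reference: 2−1 = (-35, -45, +0.03); 3−1 = (-150, -125, +0.07).
Solve a·Δx + b·Δy = Δh: det = (-35)·(-125) − (-150)·(-45) = -2375.
∂h/∂x = [(+0.03)·(-125) − (+0.07)·(-45)] / -2375 = +0.0002526
∂h/∂y = [(-35)·(+0.07) − (-150)·(+0.03)] / -2375 = -0.0008632
Flow = −∇h = (-0.0002526 east, +0.0008632 north), which points north.

N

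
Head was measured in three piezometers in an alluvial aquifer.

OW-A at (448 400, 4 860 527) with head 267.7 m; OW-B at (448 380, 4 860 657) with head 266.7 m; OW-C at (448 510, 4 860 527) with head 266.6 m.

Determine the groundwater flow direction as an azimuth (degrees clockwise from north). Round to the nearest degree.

Differences from OW-A: to OW-B (Δx, Δy, Δh) = (-20, 130, -1.0); to OW-C = (110, 0, -1.1).
Determinant of the coordinate differences = (-20)·0 − 110·130 = -14300.
∂h/∂x = [(-1.0)·0 − (-1.1)·130] / -14300 = -0.010000
∂h/∂y = [(-20)·(-1.1) − 110·(-1.0)] / -14300 = -0.009231
Flow direction (−∇h) has components (+0.010000 E, +0.009231 N).
Azimuth = atan2(E, N) = atan2(+0.010000, +0.009231) = 47.3° ≈ 047°.

047°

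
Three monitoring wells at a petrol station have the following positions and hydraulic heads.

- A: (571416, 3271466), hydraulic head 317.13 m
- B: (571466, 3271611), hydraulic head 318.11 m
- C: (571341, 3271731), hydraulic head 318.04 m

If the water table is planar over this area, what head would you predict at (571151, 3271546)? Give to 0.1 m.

Differences from A: to B (Δx, Δy, Δh) = (50, 145, +0.98); to C = (-75, 265, +0.91).
Solve a·Δx + b·Δy = Δh: det = 50·265 − (-75)·145 = 24125.
∂h/∂x = [(+0.98)·265 − (+0.91)·145] / 24125 = +0.005295
∂h/∂y = [50·(+0.91) − (-75)·(+0.98)] / 24125 = +0.004933
h(571151, 3271546) = 317.13 + (+0.005295)·(-265) + (+0.004933)·(80) = 317.13 -1.403 +0.395 = 316.121 m.

316.1 m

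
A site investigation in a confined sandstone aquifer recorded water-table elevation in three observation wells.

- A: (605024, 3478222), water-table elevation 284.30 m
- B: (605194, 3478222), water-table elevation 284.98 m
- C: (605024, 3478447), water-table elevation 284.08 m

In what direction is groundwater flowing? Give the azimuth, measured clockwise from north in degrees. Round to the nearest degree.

284°

∂h/∂x = (284.98 − 284.30) / (605194 − 605024) = +0.004000
∂h/∂y = (284.08 − 284.30) / (3478447 − 3478222) = -0.0009778
Flow direction (−∇h) has components (-0.004000 E, +0.0009778 N).
Azimuth = atan2(E, N) = atan2(-0.004000, +0.0009778) = 283.7° ≈ 284°.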